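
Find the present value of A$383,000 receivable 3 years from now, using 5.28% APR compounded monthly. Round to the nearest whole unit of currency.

Periodic rate i = 0.0528/12 = 0.0044; n = 3 × 12 = 36 periods.
Discount factor = (1+0.0044)^(−36) = 0.853805; PV = 383,000 × 0.853805 = 327,007.2855

A$327,007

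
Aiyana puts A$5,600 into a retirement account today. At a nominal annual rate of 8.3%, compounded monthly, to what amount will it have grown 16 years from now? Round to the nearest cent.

A$21,035.15

With 12 periods per year: i = 0.00691667, n = 192.
5,600 × (1+0.00691667)^192 = 5,600 × 3.756277 = 21,035.1532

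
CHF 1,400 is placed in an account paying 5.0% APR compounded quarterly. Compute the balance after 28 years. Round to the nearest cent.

CHF 5,628.23

i = 0.05/4 = 0.0125 per quarter; n = 28·4 = 112.
FV = PV·(1+i)^n = 1,400 × 4.020162 = 5,628.2270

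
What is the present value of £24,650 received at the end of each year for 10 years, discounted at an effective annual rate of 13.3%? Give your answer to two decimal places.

£132,168.40

Annuity factor a(10|0.133) = 5.361801; PV = 24650 × 5.361801 = 132,168.4042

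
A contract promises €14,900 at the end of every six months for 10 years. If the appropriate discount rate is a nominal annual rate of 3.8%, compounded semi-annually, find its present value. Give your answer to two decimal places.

i = 0.038/2 = 0.019 per half-year; n = 10·2 = 20.
PV = PMT · [1 − (1+i)^(−n)] / i = 14900 · 16.510333 = 246,003.9658

€246,003.97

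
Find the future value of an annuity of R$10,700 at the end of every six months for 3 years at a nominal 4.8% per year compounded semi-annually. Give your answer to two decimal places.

Periodic rate i = 0.048/2 = 0.024; n = 3 × 2 = 6 periods.
Accumulation factor s(6|0.024) = 6.371729; FV = 10700 × 6.371729 = 68,177.5041

R$68,177.50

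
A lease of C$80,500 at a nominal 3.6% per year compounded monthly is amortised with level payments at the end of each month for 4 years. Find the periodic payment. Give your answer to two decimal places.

Periodic rate i = 0.036/12 = 0.003; n = 4 × 12 = 48 periods.
PMT = 80500 / ( [1 − (1+0.003)^(−48)] / 0.003 ) = 80500 / 44.641858 = 1,803.2404

C$1,803.24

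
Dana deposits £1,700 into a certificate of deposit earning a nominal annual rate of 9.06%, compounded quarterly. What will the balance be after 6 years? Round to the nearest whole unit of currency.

With 4 periods per year: i = 0.02265, n = 24.
FV = 1,700 × (1 + 0.02265)^24 = 2,910.0300

£2,910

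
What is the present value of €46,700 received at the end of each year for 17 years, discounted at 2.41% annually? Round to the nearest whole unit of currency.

€645,113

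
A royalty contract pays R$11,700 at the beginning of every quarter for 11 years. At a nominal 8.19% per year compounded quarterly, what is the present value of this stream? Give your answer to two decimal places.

i = 0.0819/4 = 0.020475 per quarter; n = 11·4 = 44.
Annuity factor a(44|0.020475) × (1+i) = 29.409775; PV = 11700 × 29.409775 = 344,094.3641
(Beginning-of-period payments → annuity-due factor ×(1+i).)

R$344,094.36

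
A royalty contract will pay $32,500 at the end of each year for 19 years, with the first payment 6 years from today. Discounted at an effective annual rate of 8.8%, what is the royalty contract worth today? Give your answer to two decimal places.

$193,458.43

PV at t=5 (ordinary 19-year annuity): 32500 × a(19|0.088) = 32500 × 9.075045 = 294,938.9520
PV₀ = 294,938.9520 / (1+0.088)^5 = 294,938.9520 / 1.524560 = 193,458.4287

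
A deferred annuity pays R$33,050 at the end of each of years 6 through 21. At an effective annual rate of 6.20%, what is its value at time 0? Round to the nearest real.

Value one period before first payment (t=5): 33050 × [1 − (1+0.062)^(−16)] / 0.062 = 33050 × 9.968531 = 329,459.9533
Discount back 5 years: 329,459.9533 × (1+0.062)^(−5) = 329,459.9533 × 0.740248 = 243,882.1690

R$243,882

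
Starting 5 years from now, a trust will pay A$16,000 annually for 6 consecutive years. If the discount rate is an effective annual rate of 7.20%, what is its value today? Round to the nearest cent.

PV at t=4 (ordinary 6-year annuity): 16000 × a(6|0.072) = 16000 × 4.737252 = 75,796.0282
Discount back 4 years: 75,796.0282 × (1+0.072)^(−4) = 75,796.0282 × 0.757218 = 57,394.1076

A$57,394.11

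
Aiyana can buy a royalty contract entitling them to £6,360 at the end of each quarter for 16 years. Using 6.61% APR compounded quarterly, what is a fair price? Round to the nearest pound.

Periodic rate i = 0.0661/4 = 0.016525; n = 16 × 4 = 64 periods.
PV = 6360 × [1 − (1+0.016525)^(−64)] / 0.016525 = 6360 × 39.316004 = 250,049.7831

£250,050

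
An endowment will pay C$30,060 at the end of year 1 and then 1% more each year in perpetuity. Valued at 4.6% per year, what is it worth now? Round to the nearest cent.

PV = PMT / (i − g) = 30060 / (0.046 − 0.01) = 30060 / 0.036000 = 835,000.0000

C$835,000.00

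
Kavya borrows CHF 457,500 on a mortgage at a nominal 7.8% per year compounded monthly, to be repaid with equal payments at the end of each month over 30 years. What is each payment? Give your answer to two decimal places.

CHF 3,293.41

With 12 periods per year: i = 0.0065, n = 360.
Annuity-PV factor = 138.913874; PMT = 457500 / 138.913874 = 3,293.4075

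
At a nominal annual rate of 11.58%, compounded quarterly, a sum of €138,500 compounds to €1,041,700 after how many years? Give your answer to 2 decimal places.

Periodic rate i = 0.1158/4 = 0.02895.
(1+i)^n = 1.0417e+06/138500 = 7.52130, so n = ln 7.52130 / ln 1.02895 = 70.7014 quarters
= 70.7014/4 years

17.68 years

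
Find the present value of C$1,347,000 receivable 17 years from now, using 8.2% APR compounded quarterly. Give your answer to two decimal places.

C$338,908.90

With 4 periods per year: i = 0.0205, n = 68.
PV = 1,347,000 / (1 + 0.0205)^68 = 1,347,000 / 3.974519 = 338,908.9049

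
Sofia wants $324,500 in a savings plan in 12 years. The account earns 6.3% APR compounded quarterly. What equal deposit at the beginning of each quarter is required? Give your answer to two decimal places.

i = 0.063/4 = 0.01575 per quarter; n = 12·4 = 48.
FV-annuity factor × (1+i) = 72.052421; PMT = 324500 / 72.052421 = 4,503.6655

$4,503.67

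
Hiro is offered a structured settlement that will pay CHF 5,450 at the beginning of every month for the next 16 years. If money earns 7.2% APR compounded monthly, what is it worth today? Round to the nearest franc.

i = 0.072/12 = 0.006 per month; n = 16·12 = 192.
PV = PMT · [1 − (1+i)^(−n)] / i × (1+i) = 5450 · 114.500612 = 624,028.3363
Payments are at the start of each period, so multiply by (1+i).

CHF 624,028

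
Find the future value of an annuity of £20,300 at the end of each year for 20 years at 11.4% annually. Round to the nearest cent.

£1,364,677.86

FV = PMT · [(1+i)^n − 1] / i = 20300 · 67.225511 = 1,364,677.8646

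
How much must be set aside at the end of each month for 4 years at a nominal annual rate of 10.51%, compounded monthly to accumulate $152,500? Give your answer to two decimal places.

Periodic rate i = 0.1051/12 = 0.00875833; n = 4 × 12 = 48 periods.
PMT = 152500 / ( [(1+0.00875833)^48 − 1] / 0.00875833 ) = 152500 / 59.347617 = 2,569.6061

$2,569.61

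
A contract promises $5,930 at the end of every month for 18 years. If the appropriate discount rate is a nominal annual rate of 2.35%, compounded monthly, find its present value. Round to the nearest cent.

$1,043,630.56

Periodic rate i = 0.0235/12 = 0.00195833; n = 18 × 12 = 216 periods.
PV = PMT · [1 − (1+i)^(−n)] / i = 5930 · 175.991663 = 1,043,630.5589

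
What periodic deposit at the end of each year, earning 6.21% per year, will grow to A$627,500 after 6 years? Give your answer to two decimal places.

A$89,485.48

PMT = 627500 / ( [(1+0.0621)^6 − 1] / 0.0621 ) = 627500 / 7.012311 = 89,485.4828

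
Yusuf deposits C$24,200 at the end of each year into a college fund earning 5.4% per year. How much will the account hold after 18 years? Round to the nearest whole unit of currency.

Accumulation factor s(18|0.054) = 29.205525; FV = 24200 × 29.205525 = 706,773.7127

C$706,774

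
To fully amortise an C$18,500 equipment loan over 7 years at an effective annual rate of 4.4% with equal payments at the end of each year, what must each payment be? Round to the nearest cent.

PMT = 18500 / ( [1 − (1+0.044)^(−7)] / 0.044 ) = 18500 / 5.914326 = 3,127.9979

C$3,128.00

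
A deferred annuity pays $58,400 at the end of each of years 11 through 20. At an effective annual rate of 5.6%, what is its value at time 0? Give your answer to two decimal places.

$254,054.96

Value one period before first payment (t=10): 58400 × [1 − (1+0.056)^(−10)] / 0.056 = 58400 × 7.501602 = 438,093.5505
PV₀ = 438,093.5505 / (1+0.056)^10 = 438,093.5505 / 1.724405 = 254,054.9597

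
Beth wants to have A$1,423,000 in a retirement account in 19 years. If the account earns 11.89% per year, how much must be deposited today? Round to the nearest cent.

PV = FV·(1+i)^(−n) = 1,423,000 × 0.118295 = 168,333.5556

A$168,333.56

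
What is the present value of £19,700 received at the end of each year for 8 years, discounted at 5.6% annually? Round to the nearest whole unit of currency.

PV = 19700 × [1 − (1+0.056)^(−8)] / 0.056 = 19700 × 6.309306 = 124,293.3347

£124,293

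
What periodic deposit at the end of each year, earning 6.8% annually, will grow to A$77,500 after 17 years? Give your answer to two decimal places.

PMT = 77500 / ( [(1+0.068)^17 − 1] / 0.068 ) = 77500 / 30.293068 = 2,558.3411

A$2,558.34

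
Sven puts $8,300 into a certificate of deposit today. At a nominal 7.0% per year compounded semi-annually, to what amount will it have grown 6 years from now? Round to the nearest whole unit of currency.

$12,542

With 2 periods per year: i = 0.035, n = 12.
8,300 × (1+0.035)^12 = 8,300 × 1.511069 = 12,541.8699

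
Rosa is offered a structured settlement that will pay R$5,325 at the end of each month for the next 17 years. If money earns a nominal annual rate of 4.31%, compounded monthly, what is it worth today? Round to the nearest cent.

R$769,111.54

Periodic rate i = 0.0431/12 = 0.00359167; n = 17 × 12 = 204 periods.
Annuity factor a(204|0.00359167) = 144.434093; PV = 5325 × 144.434093 = 769,111.5426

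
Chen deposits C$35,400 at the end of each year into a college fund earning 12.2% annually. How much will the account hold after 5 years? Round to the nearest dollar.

FV = PMT · [(1+i)^n − 1] / i = 35400 · 6.378141 = 225,786.1834

C$225,786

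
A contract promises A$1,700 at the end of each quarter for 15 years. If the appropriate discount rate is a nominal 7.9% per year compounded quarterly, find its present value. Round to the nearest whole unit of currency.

A$59,453

Periodic rate i = 0.079/4 = 0.01975; n = 15 × 4 = 60 periods.
PV = PMT · [1 − (1+i)^(−n)] / i = 1700 · 34.972251 = 59,452.8274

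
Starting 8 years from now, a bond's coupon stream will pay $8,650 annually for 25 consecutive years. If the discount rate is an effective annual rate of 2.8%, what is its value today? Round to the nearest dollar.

Value one period before first payment (t=7): 8650 × [1 − (1+0.028)^(−25)] / 0.028 = 8650 × 17.807646 = 154,036.1356
Discount back 7 years: 154,036.1356 × (1+0.028)^(−7) = 154,036.1356 × 0.824230 = 126,961.1396

$126,961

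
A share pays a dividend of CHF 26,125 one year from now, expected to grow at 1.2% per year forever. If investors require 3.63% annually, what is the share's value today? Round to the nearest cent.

PV = PMT / (i − g) = 26125 / (0.0363 − 0.012) = 26125 / 0.024300 = 1,075,102.8807

CHF 1,075,102.88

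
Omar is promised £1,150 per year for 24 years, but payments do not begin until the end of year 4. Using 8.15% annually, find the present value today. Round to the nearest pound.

PV at t=3 (ordinary 24-year annuity): 1150 × a(24|0.0815) = 1150 × 10.398370 = 11,958.1252
Discount back 3 years: 11,958.1252 × (1+0.0815)^(−3) = 11,958.1252 × 0.790534 = 9,453.3018

£9,453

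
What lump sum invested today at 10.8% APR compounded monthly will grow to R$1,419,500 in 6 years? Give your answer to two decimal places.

R$744,682.98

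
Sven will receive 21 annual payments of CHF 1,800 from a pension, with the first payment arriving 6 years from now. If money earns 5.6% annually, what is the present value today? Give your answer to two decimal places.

Value one period before first payment (t=5): 1800 × [1 − (1+0.056)^(−21)] / 0.056 = 1800 × 12.170320 = 21,906.5762
Discount back 5 years: 21,906.5762 × (1+0.056)^(−5) = 21,906.5762 × 0.761518 = 16,682.2612

CHF 16,682.26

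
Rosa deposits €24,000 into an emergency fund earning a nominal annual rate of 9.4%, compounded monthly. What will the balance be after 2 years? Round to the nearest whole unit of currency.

€28,943

i = 0.094/12 = 0.00783333 per month; n = 2·12 = 24.
FV = 24,000 × (1 + 0.00783333)^24 = 28,942.7957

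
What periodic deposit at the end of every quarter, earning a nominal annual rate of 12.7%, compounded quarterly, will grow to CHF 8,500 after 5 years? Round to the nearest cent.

CHF 310.74

i = 0.127/4 = 0.03175 per quarter; n = 5·4 = 20.
FV-annuity factor = 27.353849; PMT = 8500 / 27.353849 = 310.7424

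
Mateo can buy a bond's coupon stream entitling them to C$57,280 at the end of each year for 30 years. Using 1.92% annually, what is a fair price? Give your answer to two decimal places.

C$1,297,093.55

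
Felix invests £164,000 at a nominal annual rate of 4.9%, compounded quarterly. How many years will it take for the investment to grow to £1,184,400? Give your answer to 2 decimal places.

40.60 years

Periodic rate i = 0.049/4 = 0.01225.
(1+i)^n = 1.1844e+06/164000 = 7.22195, so n = ln 7.22195 / ln 1.01225 = 162.3845 quarters
= 162.3845/4 years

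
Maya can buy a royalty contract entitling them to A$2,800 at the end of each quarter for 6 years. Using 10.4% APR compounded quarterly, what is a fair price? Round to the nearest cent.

A$49,529.14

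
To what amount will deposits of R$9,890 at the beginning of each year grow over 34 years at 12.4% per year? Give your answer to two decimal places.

R$4,681,199.05

FV = 9890 × [(1+0.124)^34 − 1] / 0.124 × (1+i) = 9890 × 473.326497 = 4,681,199.0512
(annuity-due: payments at period start, so ×(1+i).)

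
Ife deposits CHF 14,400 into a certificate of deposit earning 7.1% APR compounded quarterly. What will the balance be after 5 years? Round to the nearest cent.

CHF 20,473.15

i = 0.071/4 = 0.01775 per quarter; n = 5·4 = 20.
14,400 × (1+0.01775)^20 = 14,400 × 1.421747 = 20,473.1521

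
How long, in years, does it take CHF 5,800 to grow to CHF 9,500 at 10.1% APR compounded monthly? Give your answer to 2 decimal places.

Periodic rate i = 0.101/12 = 0.00841667.
(1+i)^n = 9500/5800 = 1.63793, so n = ln 1.63793 / ln 1.00842 = 58.8722 months
= 58.8722/12 years

4.91 years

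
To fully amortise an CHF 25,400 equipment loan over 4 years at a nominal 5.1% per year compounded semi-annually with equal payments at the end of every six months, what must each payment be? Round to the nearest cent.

With 2 periods per year: i = 0.0255, n = 8.
Annuity-PV factor = 7.154875; PMT = 25400 / 7.154875 = 3,550.0269

CHF 3,550.03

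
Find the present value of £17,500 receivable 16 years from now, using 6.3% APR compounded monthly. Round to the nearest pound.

Periodic rate i = 0.063/12 = 0.00525; n = 16 × 12 = 192 periods.
Discount factor = (1+0.00525)^(−192) = 0.365912; PV = 17,500 × 0.365912 = 6,403.4548

£6,403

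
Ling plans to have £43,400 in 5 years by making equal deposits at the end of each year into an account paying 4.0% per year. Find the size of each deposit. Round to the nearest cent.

£8,012.82

FV-annuity factor = 5.416323; PMT = 43400 / 5.416323 = 8,012.8167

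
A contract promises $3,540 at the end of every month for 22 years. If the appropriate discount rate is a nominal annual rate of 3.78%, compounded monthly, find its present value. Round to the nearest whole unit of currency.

$633,917

Periodic rate i = 0.0378/12 = 0.00315; n = 22 × 12 = 264 periods.
PV = PMT · [1 − (1+i)^(−n)] / i = 3540 · 179.072523 = 633,916.7299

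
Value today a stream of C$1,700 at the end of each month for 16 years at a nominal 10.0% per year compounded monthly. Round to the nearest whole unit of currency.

i = 0.1/12 = 0.00833333 per month; n = 16·12 = 192.
Annuity factor a(192|0.00833333) = 95.611259; PV = 1700 × 95.611259 = 162,539.1398

C$162,539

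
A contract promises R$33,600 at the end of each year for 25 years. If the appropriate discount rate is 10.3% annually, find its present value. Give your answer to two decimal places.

PV = 33600 × [1 − (1+0.103)^(−25)] / 0.103 = 33600 × 8.871642 = 298,087.1862

R$298,087.19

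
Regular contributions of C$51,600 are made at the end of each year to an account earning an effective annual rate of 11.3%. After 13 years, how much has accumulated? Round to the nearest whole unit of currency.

FV = 51600 × [(1+0.113)^13 − 1] / 0.113 = 51600 × 26.742959 = 1,379,936.6741

C$1,379,937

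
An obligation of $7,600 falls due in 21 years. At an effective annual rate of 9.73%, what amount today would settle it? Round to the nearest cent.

PV = 7,600 / (1 + 0.0973)^21 = 7,600 / 7.028020 = 1,081.3857

$1,081.39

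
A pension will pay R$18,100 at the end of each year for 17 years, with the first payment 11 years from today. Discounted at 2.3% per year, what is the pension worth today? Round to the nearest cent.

R$200,993.45

PV at t=10 (ordinary 17-year annuity): 18100 × a(17|0.023) = 18100 × 13.939900 = 252,312.1913
Discount back 10 years: 252,312.1913 × (1+0.023)^(−10) = 252,312.1913 × 0.796606 = 200,993.4470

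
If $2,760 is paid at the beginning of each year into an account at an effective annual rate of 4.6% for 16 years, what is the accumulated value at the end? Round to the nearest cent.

$66,121.29

FV = PMT · [(1+i)^n − 1] / i × (1+i) = 2760 · 23.956991 = 66,121.2939
(Beginning-of-period payments → annuity-due factor ×(1+i).)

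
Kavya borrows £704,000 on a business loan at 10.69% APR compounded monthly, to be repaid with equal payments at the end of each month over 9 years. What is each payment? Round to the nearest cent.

£10,176.34

Periodic rate i = 0.1069/12 = 0.00890833; n = 9 × 12 = 108 periods.
PMT = 704000 / ( [1 − (1+0.00890833)^(−108)] / 0.00890833 ) = 704000 / 69.180072 = 10,176.3409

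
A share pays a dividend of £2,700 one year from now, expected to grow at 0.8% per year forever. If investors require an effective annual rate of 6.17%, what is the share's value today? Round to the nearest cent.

PV = D₁/(r − g) = 2700/(0.0617 − 0.008) = 50,279.3296

£50,279.33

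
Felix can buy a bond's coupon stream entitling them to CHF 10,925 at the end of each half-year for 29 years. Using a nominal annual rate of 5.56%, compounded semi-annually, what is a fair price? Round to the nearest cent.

Periodic rate i = 0.0556/2 = 0.0278; n = 29 × 2 = 58 periods.
PV = 10925 × [1 − (1+0.0278)^(−58)] / 0.0278 = 10925 × 28.638663 = 312,877.3927

CHF 312,877.39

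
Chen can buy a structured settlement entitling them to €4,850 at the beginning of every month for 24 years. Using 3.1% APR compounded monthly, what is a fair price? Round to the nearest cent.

€986,938.98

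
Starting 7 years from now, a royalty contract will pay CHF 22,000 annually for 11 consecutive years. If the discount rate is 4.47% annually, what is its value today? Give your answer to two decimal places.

CHF 144,564.17

Value one period before first payment (t=6): 22000 × [1 − (1+0.0447)^(−11)] / 0.0447 = 22000 × 8.542551 = 187,936.1145
PV₀ = 187,936.1145 / (1+0.0447)^6 = 187,936.1145 / 1.300019 = 144,564.1728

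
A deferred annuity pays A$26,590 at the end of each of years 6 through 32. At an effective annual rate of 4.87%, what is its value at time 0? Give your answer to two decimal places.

A$311,240.32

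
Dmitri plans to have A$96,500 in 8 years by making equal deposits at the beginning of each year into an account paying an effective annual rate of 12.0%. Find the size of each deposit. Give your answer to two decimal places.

A$7,005.11

PMT = 96500 / ( [(1+0.12)^8 − 1] / 0.12 × (1+i) ) = 96500 / 13.775656 = 7,005.1109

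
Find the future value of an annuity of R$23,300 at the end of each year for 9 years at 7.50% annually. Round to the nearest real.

R$284,955

Accumulation factor s(9|0.075) = 12.229849; FV = 23300 × 12.229849 = 284,955.4778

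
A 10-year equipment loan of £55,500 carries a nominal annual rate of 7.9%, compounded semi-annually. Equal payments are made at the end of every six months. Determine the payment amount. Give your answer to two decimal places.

With 2 periods per year: i = 0.0395, n = 20.
Annuity-PV factor = 13.650696; PMT = 55500 / 13.650696 = 4,065.7268

£4,065.73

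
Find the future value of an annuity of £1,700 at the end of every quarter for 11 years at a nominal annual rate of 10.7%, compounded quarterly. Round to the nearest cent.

£139,484.31

With 4 periods per year: i = 0.02675, n = 44.
FV = 1700 × [(1+0.02675)^44 − 1] / 0.02675 = 1700 × 82.049597 = 139,484.3145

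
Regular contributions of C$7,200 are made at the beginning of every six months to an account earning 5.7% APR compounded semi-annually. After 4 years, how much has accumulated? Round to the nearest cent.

C$65,500.06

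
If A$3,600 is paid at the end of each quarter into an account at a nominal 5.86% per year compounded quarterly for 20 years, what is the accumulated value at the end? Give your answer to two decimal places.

A$540,887.42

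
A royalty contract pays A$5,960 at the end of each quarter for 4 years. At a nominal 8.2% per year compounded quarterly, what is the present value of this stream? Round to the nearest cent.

Periodic rate i = 0.082/4 = 0.0205; n = 4 × 4 = 16 periods.
PV = 5960 × [1 − (1+0.0205)^(−16)] / 0.0205 = 5960 × 13.524085 = 80,603.5491

A$80,603.55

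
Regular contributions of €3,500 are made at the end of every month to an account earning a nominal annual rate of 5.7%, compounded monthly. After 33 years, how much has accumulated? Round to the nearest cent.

€4,075,409.44

i = 0.057/12 = 0.00475 per month; n = 33·12 = 396.
FV = PMT · [(1+i)^n − 1] / i = 3500 · 1164.402698 = 4,075,409.4429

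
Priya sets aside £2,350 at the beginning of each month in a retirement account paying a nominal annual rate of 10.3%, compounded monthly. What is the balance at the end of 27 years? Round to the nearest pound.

£4,126,803

With 12 periods per year: i = 0.00858333, n = 324.
Accumulation factor s(324|0.00858333) × (1+i) = 1756.086504; FV = 2350 × 1756.086504 = 4,126,803.2834
Payments are at the start of each period, so multiply by (1+i).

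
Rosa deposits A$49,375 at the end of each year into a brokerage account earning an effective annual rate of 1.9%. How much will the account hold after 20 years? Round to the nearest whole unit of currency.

A$1,187,809

FV = PMT · [(1+i)^n − 1] / i = 49375 · 24.056892 = 1,187,809.0468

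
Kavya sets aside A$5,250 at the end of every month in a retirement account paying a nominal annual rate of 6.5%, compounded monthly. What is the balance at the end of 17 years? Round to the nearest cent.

A$1,948,381.34

Periodic rate i = 0.065/12 = 0.00541667; n = 17 × 12 = 204 periods.
FV = PMT · [(1+i)^n − 1] / i = 5250 · 371.120256 = 1,948,381.3416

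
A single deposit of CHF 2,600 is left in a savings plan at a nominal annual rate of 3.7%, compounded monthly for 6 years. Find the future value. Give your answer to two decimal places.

Periodic rate i = 0.037/12 = 0.00308333; n = 6 × 12 = 72 periods.
FV = PV·(1+i)^n = 2,600 × 1.248145 = 3,245.1770

CHF 3,245.18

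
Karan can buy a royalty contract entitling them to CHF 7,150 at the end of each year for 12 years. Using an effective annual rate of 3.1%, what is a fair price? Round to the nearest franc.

PV = PMT · [1 − (1+i)^(−n)] / i = 7150 · 9.894845 = 70,748.1432

CHF 70,748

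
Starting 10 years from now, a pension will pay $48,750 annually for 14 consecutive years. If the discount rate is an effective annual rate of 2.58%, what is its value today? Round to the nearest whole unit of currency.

$450,667

Value one period before first payment (t=9): 48750 × [1 − (1+0.0258)^(−14)] / 0.0258 = 48750 × 11.626393 = 566,786.6574
Discount back 9 years: 566,786.6574 × (1+0.0258)^(−9) = 566,786.6574 × 0.795126 = 450,666.5926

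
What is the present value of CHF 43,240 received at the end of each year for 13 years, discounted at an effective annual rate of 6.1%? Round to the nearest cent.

CHF 380,563.82

PV = PMT · [1 − (1+i)^(−n)] / i = 43240 · 8.801198 = 380,563.8154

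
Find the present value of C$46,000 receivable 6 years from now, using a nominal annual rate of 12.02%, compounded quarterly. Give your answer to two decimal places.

Periodic rate i = 0.1202/4 = 0.03005; n = 6 × 4 = 24 periods.
Discount factor = (1+0.03005)^(−24) = 0.491361; PV = 46,000 × 0.491361 = 22,602.6040

C$22,602.60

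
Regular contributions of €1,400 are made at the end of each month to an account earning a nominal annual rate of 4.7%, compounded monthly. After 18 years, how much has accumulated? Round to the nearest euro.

With 12 periods per year: i = 0.00391667, n = 216.
FV = 1400 × [(1+0.00391667)^216 − 1] / 0.00391667 = 1400 × 338.670498 = 474,138.6976

€474,139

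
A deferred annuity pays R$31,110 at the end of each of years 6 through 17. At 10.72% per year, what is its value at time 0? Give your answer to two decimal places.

R$123,023.37

Value one period before first payment (t=5): 31110 × [1 − (1+0.1072)^(−12)] / 0.1072 = 31110 × 6.579880 = 204,700.0685
PV₀ = 204,700.0685 / (1+0.1072)^5 = 204,700.0685 / 1.663912 = 123,023.3652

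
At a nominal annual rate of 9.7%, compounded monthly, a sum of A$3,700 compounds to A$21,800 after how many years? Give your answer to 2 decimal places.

Periodic rate i = 0.097/12 = 0.00808333.
(1+i)^n = 21800/3700 = 5.89189, so n = ln 5.89189 / ln 1.00808 = 220.2972 months
= 220.2972/12 years

18.36 years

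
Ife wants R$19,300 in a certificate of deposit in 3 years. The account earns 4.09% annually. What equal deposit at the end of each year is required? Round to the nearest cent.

R$6,177.24

PMT = 19300 / ( [(1+0.0409)^3 − 1] / 0.0409 ) = 19300 / 3.124373 = 6,177.2398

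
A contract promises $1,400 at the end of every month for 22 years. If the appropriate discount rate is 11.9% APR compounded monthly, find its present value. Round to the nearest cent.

Periodic rate i = 0.119/12 = 0.00991667; n = 22 × 12 = 264 periods.
Annuity factor a(264|0.00991667) = 93.388696; PV = 1400 × 93.388696 = 130,744.1743

$130,744.17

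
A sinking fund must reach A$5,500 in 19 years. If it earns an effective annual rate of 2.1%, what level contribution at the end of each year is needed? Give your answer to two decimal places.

A$238.54

FV-annuity factor = 23.056601; PMT = 5500 / 23.056601 = 238.5434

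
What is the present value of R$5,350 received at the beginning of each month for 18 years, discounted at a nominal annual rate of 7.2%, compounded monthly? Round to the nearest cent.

Periodic rate i = 0.072/12 = 0.006; n = 18 × 12 = 216 periods.
PV = PMT · [1 − (1+i)^(−n)] / i × (1+i) = 5350 · 121.611019 = 650,618.9512
(annuity-due: payments at period start, so ×(1+i).)

R$650,618.95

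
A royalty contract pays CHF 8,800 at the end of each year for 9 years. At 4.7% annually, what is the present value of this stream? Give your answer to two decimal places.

Annuity factor a(9|0.047) = 7.203747; PV = 8800 × 7.203747 = 63,392.9773

CHF 63,392.98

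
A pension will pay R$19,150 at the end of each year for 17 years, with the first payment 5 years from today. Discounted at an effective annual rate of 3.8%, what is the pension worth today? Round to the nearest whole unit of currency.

R$203,834

PV at t=4 (ordinary 17-year annuity): 19150 × a(17|0.038) = 19150 × 12.356562 = 236,628.1566
PV₀ = 236,628.1566 / (1+0.038)^4 = 236,628.1566 / 1.160886 = 203,834.1780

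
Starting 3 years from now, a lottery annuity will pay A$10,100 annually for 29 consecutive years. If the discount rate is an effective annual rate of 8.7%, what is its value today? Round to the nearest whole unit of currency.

A$89,509

PV at t=2 (ordinary 29-year annuity): 10100 × a(29|0.087) = 10100 × 10.471375 = 105,760.8831
Discount back 2 years: 105,760.8831 × (1+0.087)^(−2) = 105,760.8831 × 0.846332 = 89,508.8506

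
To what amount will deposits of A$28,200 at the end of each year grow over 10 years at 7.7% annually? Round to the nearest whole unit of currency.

FV = PMT · [(1+i)^n − 1] / i = 28200 · 14.281805 = 402,746.8916

A$402,747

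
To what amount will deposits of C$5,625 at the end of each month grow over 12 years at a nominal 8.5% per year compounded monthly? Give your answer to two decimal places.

Periodic rate i = 0.085/12 = 0.00708333; n = 12 × 12 = 144 periods.
FV = 5625 × [(1+0.00708333)^144 − 1] / 0.00708333 = 5625 × 248.928220 = 1,400,221.2390

C$1,400,221.24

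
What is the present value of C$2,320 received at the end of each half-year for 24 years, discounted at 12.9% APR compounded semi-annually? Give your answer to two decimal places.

C$34,178.65

i = 0.129/2 = 0.0645 per half-year; n = 24·2 = 48.
PV = PMT · [1 − (1+i)^(−n)] / i = 2320 · 14.732176 = 34,178.6490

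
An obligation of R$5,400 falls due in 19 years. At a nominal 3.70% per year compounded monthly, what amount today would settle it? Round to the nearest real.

With 12 periods per year: i = 0.00308333, n = 228.
Discount factor = (1+0.00308333)^(−228) = 0.495634; PV = 5,400 × 0.495634 = 2,676.4212

R$2,676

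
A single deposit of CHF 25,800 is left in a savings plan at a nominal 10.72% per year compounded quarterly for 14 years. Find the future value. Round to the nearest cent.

CHF 113,456.10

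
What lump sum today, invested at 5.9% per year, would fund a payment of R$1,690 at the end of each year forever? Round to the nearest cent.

R$28,644.07

PV = PMT / i = 1690 / 0.059 = 28,644.0678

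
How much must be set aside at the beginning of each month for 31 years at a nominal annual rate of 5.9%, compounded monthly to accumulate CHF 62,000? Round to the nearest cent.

CHF 58.34

Periodic rate i = 0.059/12 = 0.00491667; n = 31 × 12 = 372 periods.
PMT = 62000 / ( [(1+0.00491667)^372 − 1] / 0.00491667 × (1+i) ) = 62000 / 1062.787962 = 58.3371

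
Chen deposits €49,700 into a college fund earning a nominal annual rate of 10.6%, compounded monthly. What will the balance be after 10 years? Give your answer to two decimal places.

i = 0.106/12 = 0.00883333 per month; n = 10·12 = 120.
FV = 49,700 × (1 + 0.00883333)^120 = 142,786.5210

€142,786.52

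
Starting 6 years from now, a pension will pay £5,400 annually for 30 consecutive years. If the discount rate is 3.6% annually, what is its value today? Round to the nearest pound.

£82,187

PV at t=5 (ordinary 30-year annuity): 5400 × a(30|0.036) = 5400 × 18.163762 = 98,084.3140
PV₀ = 98,084.3140 / (1+0.036)^5 = 98,084.3140 / 1.193435 = 82,186.5560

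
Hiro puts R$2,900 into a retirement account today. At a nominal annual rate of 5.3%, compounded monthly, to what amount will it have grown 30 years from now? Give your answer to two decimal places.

R$14,171.17

With 12 periods per year: i = 0.00441667, n = 360.
2,900 × (1+0.00441667)^360 = 2,900 × 4.886611 = 14,171.1724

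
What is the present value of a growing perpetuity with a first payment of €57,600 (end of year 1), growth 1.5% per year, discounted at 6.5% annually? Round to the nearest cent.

PV = PMT / (i − g) = 57600 / (0.065 − 0.015) = 57600 / 0.050000 = 1,152,000.0000

€1,152,000.00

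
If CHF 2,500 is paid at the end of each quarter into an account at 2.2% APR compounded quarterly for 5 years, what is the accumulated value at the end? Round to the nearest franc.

Periodic rate i = 0.022/4 = 0.0055; n = 5 × 4 = 20 periods.
Accumulation factor s(20|0.0055) = 21.080305; FV = 2500 × 21.080305 = 52,700.7637

CHF 52,701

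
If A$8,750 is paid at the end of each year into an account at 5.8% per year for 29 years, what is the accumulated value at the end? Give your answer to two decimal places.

A$623,001.54

FV = PMT · [(1+i)^n − 1] / i = 8750 · 71.200176 = 623,001.5371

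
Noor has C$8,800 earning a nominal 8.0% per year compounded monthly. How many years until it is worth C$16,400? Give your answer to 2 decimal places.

7.81 years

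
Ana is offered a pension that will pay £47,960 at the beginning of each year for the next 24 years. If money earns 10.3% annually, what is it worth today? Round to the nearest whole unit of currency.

PV = 47960 × [1 − (1+0.103)^(−24)] / 0.103 × (1+i) = 47960 × 9.690320 = 464,747.7494
(annuity-due: payments at period start, so ×(1+i).)

£464,748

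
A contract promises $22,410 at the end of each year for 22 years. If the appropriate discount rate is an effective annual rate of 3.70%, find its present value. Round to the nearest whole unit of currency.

$333,338

PV = 22410 × [1 − (1+0.037)^(−22)] / 0.037 = 22410 × 14.874527 = 333,338.1471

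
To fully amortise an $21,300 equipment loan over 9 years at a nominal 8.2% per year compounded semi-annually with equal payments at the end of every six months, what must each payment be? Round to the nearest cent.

i = 0.082/2 = 0.041 per half-year; n = 9·2 = 18.
Annuity-PV factor = 12.557022; PMT = 21300 / 12.557022 = 1,696.2621

$1,696.26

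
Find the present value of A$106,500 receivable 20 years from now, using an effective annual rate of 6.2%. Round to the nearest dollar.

A$31,979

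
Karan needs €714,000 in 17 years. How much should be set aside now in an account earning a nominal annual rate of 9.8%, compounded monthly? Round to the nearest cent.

Periodic rate i = 0.098/12 = 0.00816667; n = 17 × 12 = 204 periods.
Discount factor = (1+0.00816667)^(−204) = 0.190285; PV = 714,000 × 0.190285 = 135,863.2661

€135,863.27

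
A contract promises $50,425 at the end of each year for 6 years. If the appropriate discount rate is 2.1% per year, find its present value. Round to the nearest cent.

Annuity factor a(6|0.021) = 5.582576; PV = 50425 × 5.582576 = 281,501.4100

$281,501.41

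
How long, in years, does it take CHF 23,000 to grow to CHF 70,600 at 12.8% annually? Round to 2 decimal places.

(1+i)^n = 70600/23000 = 3.06957, so n = ln 3.06957 / ln 1.128 = 9.3115 years

9.31 years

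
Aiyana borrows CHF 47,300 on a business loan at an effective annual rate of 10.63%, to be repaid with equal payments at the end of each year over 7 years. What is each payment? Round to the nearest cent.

Annuity-PV factor = 4.769064; PMT = 47300 / 4.769064 = 9,918.0882

CHF 9,918.09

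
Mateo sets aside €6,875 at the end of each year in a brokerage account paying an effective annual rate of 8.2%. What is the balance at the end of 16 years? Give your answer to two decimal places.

FV = 6875 × [(1+0.082)^16 − 1] / 0.082 = 6875 × 30.839929 = 212,024.5108

€212,024.51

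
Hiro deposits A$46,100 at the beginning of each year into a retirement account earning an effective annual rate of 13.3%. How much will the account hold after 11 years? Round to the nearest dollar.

Accumulation factor s(11|0.133) × (1+i) = 25.125176; FV = 46100 × 25.125176 = 1,158,270.6197
(Beginning-of-period payments → annuity-due factor ×(1+i).)

A$1,158,271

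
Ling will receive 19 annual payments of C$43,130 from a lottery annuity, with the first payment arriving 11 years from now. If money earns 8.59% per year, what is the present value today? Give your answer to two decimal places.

Value one period before first payment (t=10): 43130 × [1 − (1+0.0859)^(−19)] / 0.0859 = 43130 × 9.209239 = 397,194.4993
PV₀ = 397,194.4993 / (1+0.0859)^10 = 397,194.4993 / 2.279808 = 174,222.7619

C$174,222.76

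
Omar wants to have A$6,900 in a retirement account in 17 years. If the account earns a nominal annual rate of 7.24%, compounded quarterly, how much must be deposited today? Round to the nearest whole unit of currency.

A$2,038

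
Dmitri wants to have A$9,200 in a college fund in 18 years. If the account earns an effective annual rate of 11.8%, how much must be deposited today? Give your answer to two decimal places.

Discount factor = (1+0.118)^(−18) = 0.134291; PV = 9,200 × 0.134291 = 1,235.4790

A$1,235.48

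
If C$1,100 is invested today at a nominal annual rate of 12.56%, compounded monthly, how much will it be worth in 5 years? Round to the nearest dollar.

C$2,055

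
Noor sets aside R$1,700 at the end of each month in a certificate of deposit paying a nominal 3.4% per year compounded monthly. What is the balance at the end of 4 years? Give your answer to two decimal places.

R$87,276.96

Periodic rate i = 0.034/12 = 0.00283333; n = 4 × 12 = 48 periods.
FV = PMT · [(1+i)^n − 1] / i = 1700 · 51.339387 = 87,276.9577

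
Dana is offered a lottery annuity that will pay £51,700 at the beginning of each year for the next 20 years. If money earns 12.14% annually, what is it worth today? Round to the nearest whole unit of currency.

£429,279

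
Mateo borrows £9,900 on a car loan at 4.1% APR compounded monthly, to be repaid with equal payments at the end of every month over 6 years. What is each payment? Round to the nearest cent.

i = 0.041/12 = 0.00341667 per month; n = 6·12 = 72.
Annuity-PV factor = 63.731663; PMT = 9900 / 63.731663 = 155.3388

£155.34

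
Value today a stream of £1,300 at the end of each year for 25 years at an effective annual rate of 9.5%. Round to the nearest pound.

£12,269

PV = PMT · [1 − (1+i)^(−n)] / i = 1300 · 9.437578 = 12,268.8510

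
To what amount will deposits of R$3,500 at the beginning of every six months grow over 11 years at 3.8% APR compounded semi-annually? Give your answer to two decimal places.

With 2 periods per year: i = 0.019, n = 22.
FV = 3500 × [(1+0.019)^22 − 1] / 0.019 × (1+i) = 3500 × 27.511715 = 96,291.0010
(annuity-due: payments at period start, so ×(1+i).)

R$96,291.00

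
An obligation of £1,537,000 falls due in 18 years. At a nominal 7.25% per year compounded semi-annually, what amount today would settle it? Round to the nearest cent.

£426,530.70

Periodic rate i = 0.0725/2 = 0.03625; n = 18 × 2 = 36 periods.
PV = 1,537,000 / (1 + 0.03625)^36 = 1,537,000 / 3.603492 = 426,530.7039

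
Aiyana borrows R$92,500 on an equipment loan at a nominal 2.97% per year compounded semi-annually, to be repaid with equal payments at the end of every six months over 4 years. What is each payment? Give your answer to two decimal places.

i = 0.0297/2 = 0.01485 per half-year; n = 4·2 = 8.
PMT = 92500 / ( [1 − (1+0.01485)^(−8)] / 0.01485 ) = 92500 / 7.490819 = 12,348.4489

R$12,348.45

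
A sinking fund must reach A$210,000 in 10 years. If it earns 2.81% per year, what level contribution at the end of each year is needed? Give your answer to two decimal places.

A$18,479.29

FV-annuity factor = 11.364074; PMT = 210000 / 11.364074 = 18,479.2891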